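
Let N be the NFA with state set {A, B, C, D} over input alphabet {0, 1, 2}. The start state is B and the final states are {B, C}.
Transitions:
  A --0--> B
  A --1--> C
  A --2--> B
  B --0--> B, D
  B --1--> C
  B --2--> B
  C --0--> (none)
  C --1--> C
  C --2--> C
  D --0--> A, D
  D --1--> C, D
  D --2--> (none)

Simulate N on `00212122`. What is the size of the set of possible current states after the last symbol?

1

Start: {B}
read 0: {B, D}
read 0: {A, B, D}
read 2: {B}
read 1: {C}
read 2: {C}
read 1: {C}
read 2: {C}
read 2: {C}
Final reachable set {C} has 1 state.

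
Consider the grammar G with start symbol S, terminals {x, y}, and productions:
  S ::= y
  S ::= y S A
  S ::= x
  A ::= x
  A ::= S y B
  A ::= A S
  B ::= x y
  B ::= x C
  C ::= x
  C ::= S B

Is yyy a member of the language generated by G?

no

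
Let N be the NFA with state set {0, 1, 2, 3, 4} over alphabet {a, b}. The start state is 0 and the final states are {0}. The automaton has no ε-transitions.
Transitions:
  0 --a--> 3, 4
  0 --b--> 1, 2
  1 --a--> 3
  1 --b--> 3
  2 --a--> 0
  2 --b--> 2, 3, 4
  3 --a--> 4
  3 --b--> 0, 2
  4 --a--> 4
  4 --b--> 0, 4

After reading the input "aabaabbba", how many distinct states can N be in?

Start: {0}
read a: {3, 4}
read a: {4}
read b: {0, 4}
read a: {3, 4}
read a: {4}
read b: {0, 4}
read b: {0, 1, 2, 4}
read b: {0, 1, 2, 3, 4}
read a: {0, 3, 4}
Final reachable set {0, 3, 4} has 3 states.

3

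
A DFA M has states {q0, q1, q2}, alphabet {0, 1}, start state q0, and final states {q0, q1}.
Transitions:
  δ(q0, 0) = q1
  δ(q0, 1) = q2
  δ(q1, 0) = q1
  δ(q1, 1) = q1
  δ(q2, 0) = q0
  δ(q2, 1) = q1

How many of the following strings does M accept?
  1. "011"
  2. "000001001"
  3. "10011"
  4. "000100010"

4

"011": accepted
"000001001": accepted
"10011": accepted
"000100010": accepted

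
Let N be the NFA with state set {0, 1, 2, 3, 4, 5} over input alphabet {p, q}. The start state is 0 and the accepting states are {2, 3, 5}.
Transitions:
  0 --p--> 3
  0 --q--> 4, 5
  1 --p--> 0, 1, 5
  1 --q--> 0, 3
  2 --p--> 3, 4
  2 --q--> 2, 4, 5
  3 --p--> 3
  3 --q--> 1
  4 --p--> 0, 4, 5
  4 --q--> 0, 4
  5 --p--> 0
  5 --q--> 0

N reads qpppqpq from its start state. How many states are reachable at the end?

5

Start: {0}
read q: {4, 5}
read p: {0, 4, 5}
read p: {0, 3, 4, 5}
read p: {0, 3, 4, 5}
read q: {0, 1, 4, 5}
read p: {0, 1, 3, 4, 5}
read q: {0, 1, 3, 4, 5}
Final reachable set {0, 1, 3, 4, 5} has 5 states.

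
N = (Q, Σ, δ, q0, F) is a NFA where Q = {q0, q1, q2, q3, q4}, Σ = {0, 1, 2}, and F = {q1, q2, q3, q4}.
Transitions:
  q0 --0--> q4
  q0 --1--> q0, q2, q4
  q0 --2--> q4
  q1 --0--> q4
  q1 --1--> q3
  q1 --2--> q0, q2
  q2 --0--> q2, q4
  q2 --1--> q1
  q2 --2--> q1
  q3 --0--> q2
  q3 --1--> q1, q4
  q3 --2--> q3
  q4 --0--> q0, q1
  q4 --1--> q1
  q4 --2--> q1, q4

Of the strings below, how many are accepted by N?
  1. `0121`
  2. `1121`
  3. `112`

`0121`: accepted
`1121`: accepted
`112`: accepted

3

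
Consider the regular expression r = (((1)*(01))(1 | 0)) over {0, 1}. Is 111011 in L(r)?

yes

Split as 11101·1: ((1)*(01)) matches 11101 and (1|0) matches 1.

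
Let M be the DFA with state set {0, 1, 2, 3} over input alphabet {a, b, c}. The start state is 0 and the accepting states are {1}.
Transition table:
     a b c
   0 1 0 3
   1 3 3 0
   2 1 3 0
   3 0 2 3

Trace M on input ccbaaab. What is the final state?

0 --c--> 3
3 --c--> 3
3 --b--> 2
2 --a--> 1
1 --a--> 3
3 --a--> 0
0 --b--> 0

0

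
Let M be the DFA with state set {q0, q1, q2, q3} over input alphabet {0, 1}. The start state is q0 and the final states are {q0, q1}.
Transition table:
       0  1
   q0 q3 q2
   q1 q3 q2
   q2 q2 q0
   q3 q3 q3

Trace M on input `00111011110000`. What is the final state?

q0 --0--> q3
q3 --0--> q3
q3 --1--> q3
q3 --1--> q3
q3 --1--> q3
q3 --0--> q3
q3 --1--> q3
q3 --1--> q3
q3 --1--> q3
q3 --1--> q3
q3 --0--> q3
q3 --0--> q3
q3 --0--> q3
q3 --0--> q3

q3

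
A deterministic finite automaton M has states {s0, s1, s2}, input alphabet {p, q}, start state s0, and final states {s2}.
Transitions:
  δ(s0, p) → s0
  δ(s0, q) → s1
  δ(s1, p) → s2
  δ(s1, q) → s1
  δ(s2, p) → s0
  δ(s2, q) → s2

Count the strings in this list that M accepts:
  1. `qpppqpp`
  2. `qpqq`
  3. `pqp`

`qpppqpp`: rejected
`qpqq`: accepted
`pqp`: accepted

2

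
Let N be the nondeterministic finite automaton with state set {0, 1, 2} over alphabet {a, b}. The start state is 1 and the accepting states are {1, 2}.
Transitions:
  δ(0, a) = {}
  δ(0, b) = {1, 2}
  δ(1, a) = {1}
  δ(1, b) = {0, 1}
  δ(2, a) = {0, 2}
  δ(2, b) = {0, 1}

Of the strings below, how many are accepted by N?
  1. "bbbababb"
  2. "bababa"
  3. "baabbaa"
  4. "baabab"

"bbbababb": accepted
"bababa": accepted
"baabbaa": accepted
"baabab": accepted

4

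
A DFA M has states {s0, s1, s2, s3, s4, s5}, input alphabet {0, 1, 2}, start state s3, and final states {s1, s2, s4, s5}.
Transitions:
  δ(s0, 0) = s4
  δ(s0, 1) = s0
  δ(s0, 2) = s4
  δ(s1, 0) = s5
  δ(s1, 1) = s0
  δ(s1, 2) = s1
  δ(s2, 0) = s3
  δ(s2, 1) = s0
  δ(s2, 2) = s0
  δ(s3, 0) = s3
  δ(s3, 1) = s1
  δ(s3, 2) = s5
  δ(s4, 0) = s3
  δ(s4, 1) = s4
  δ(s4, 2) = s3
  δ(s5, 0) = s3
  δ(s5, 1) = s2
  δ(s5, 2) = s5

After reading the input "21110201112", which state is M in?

s3 --2--> s5
s5 --1--> s2
s2 --1--> s0
s0 --1--> s0
s0 --0--> s4
s4 --2--> s3
s3 --0--> s3
s3 --1--> s1
s1 --1--> s0
s0 --1--> s0
s0 --2--> s4

s4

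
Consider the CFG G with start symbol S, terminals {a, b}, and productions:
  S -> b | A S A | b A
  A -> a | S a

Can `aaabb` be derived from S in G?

no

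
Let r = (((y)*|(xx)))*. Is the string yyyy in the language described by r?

yes

Split into 4 pieces y · y · y · y; each matches ((y)*|(xx)).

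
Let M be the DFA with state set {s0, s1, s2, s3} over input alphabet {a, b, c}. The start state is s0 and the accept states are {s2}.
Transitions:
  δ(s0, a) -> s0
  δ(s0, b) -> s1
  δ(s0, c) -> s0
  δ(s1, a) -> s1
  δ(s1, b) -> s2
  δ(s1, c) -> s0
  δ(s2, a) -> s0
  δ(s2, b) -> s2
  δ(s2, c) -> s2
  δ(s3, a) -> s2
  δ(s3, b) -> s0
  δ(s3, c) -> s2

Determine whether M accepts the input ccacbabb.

accepted

s0 --c--> s0
s0 --c--> s0
s0 --a--> s0
s0 --c--> s0
s0 --b--> s1
s1 --a--> s1
s1 --b--> s2
s2 --b--> s2
End in state s2, which is an accepting state.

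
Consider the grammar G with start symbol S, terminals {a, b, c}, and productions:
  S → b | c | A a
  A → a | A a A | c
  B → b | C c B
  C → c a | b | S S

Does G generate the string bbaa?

no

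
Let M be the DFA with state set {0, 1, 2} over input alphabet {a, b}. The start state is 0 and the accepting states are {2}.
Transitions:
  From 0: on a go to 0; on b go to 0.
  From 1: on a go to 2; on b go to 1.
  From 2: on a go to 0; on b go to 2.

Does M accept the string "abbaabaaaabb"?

0 --a--> 0
0 --b--> 0
0 --b--> 0
0 --a--> 0
0 --a--> 0
0 --b--> 0
0 --a--> 0
0 --a--> 0
0 --a--> 0
0 --a--> 0
0 --b--> 0
0 --b--> 0
End in state 0, which is not an accepting state.

rejected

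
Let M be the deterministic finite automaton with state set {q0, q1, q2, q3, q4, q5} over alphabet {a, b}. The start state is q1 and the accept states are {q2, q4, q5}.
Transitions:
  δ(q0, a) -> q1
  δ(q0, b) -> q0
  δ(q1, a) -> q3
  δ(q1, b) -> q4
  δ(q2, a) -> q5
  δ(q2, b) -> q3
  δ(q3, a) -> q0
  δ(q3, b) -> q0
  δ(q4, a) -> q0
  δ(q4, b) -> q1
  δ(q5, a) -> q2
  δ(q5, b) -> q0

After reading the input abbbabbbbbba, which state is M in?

q1 --a--> q3
q3 --b--> q0
q0 --b--> q0
q0 --b--> q0
q0 --a--> q1
q1 --b--> q4
q4 --b--> q1
q1 --b--> q4
q4 --b--> q1
q1 --b--> q4
q4 --b--> q1
q1 --a--> q3

q3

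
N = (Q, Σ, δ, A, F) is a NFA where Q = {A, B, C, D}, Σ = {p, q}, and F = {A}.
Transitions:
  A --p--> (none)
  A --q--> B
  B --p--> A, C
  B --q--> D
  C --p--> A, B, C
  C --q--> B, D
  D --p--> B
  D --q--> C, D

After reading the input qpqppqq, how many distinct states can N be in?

2

Start: {A}
read q: {B}
read p: {A, C}
read q: {B, D}
read p: {A, B, C}
read p: {A, B, C}
read q: {B, D}
read q: {C, D}
Final reachable set {C, D} has 2 states.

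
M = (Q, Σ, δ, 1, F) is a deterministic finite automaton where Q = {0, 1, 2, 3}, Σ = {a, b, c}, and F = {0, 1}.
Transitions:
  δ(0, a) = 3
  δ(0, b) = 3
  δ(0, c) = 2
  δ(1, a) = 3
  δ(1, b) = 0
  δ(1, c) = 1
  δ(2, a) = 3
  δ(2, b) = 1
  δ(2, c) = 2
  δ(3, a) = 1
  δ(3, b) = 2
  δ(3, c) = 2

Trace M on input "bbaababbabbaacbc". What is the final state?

2

1 --b--> 0
0 --b--> 3
3 --a--> 1
1 --a--> 3
3 --b--> 2
2 --a--> 3
3 --b--> 2
2 --b--> 1
1 --a--> 3
3 --b--> 2
2 --b--> 1
1 --a--> 3
3 --a--> 1
1 --c--> 1
1 --b--> 0
0 --c--> 2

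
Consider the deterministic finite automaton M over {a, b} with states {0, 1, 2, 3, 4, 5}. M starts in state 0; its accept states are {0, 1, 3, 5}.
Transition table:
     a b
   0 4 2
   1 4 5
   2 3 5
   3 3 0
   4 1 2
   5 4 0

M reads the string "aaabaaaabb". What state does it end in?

2

0 --a--> 4
4 --a--> 1
1 --a--> 4
4 --b--> 2
2 --a--> 3
3 --a--> 3
3 --a--> 3
3 --a--> 3
3 --b--> 0
0 --b--> 2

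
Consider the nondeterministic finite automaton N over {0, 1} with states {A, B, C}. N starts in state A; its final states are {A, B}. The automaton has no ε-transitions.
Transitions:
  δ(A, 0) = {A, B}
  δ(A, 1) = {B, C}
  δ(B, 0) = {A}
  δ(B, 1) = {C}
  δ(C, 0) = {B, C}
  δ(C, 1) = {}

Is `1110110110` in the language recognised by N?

Start: {A}
read 1: {B, C}
read 1: {C}
read 1: {}
The reachable set is empty and stays empty for the remaining 7 symbols.
Reachable ∩ accepting = {} — empty.

rejected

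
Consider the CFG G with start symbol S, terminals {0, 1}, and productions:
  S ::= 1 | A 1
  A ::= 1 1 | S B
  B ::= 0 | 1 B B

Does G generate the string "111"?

S ⇒ A1 ⇒ 111

yes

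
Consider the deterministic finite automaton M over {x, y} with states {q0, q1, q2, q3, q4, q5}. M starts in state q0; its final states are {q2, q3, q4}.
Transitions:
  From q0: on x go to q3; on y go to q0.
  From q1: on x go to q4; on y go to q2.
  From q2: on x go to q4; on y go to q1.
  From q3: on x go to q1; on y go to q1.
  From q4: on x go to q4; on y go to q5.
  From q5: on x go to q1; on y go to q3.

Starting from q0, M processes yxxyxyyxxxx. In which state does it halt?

q4

q0 --y--> q0
q0 --x--> q3
q3 --x--> q1
q1 --y--> q2
q2 --x--> q4
q4 --y--> q5
q5 --y--> q3
q3 --x--> q1
q1 --x--> q4
q4 --x--> q4
q4 --x--> q4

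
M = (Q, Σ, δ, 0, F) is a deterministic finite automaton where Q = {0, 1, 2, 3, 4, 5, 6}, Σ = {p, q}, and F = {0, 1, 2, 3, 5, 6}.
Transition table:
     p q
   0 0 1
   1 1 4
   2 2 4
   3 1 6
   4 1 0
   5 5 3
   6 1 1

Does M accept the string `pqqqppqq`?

0 --p--> 0
0 --q--> 1
1 --q--> 4
4 --q--> 0
0 --p--> 0
0 --p--> 0
0 --q--> 1
1 --q--> 4
End in state 4, which is not an accepting state.

rejected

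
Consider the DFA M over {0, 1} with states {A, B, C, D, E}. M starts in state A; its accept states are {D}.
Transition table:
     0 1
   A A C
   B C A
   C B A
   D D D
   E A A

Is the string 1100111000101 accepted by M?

A --1--> C
C --1--> A
A --0--> A
A --0--> A
A --1--> C
C --1--> A
A --1--> C
C --0--> B
B --0--> C
C --0--> B
B --1--> A
A --0--> A
A --1--> C
End in state C, which is not an accepting state.

rejected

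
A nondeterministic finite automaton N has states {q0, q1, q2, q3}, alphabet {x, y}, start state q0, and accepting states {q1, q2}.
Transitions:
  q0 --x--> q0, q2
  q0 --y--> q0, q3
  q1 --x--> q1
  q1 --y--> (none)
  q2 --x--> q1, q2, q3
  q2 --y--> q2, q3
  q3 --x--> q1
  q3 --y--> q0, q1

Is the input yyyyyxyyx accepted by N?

accepted

Start: {q0}
read y: {q0, q3}
read y: {q0, q1, q3}
read y: {q0, q1, q3}
read y: {q0, q1, q3}
read y: {q0, q1, q3}
read x: {q0, q1, q2}
read y: {q0, q2, q3}
read y: {q0, q1, q2, q3}
read x: {q0, q1, q2, q3}
Reachable ∩ accepting = {q1, q2} — nonempty.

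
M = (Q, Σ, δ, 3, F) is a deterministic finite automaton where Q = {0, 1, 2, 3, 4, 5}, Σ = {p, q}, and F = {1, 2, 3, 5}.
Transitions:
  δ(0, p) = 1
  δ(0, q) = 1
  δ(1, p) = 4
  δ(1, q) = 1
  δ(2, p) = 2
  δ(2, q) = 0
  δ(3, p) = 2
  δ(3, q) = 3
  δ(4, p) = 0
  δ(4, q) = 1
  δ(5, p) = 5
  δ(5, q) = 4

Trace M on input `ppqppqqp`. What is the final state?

3 --p--> 2
2 --p--> 2
2 --q--> 0
0 --p--> 1
1 --p--> 4
4 --q--> 1
1 --q--> 1
1 --p--> 4

4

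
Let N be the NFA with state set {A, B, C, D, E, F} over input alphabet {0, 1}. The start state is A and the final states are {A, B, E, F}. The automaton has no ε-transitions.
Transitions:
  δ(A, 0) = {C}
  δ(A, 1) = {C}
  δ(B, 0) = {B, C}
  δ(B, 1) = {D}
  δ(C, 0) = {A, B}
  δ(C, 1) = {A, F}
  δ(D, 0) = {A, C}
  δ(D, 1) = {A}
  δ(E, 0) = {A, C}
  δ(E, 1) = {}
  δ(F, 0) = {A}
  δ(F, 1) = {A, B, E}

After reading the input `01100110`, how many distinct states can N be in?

3

Start: {A}
read 0: {C}
read 1: {A, F}
read 1: {A, B, C, E}
read 0: {A, B, C}
read 0: {A, B, C}
read 1: {A, C, D, F}
read 1: {A, B, C, E, F}
read 0: {A, B, C}
Final reachable set {A, B, C} has 3 states.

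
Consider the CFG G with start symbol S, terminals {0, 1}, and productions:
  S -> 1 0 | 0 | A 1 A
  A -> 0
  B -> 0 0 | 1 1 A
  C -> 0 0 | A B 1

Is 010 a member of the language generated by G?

S ⇒ A1A ⇒ 01A ⇒ 010

yes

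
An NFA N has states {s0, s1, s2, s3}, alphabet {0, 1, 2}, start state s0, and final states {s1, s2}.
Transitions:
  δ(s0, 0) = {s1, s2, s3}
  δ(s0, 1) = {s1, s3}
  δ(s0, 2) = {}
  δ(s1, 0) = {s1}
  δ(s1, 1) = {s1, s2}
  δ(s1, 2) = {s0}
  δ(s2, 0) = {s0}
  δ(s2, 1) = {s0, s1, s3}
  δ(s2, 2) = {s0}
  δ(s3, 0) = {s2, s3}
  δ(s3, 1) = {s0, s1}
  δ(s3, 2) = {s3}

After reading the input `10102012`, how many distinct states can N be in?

2

Start: {s0}
read 1: {s1, s3}
read 0: {s1, s2, s3}
read 1: {s0, s1, s2, s3}
read 0: {s0, s1, s2, s3}
read 2: {s0, s3}
read 0: {s1, s2, s3}
read 1: {s0, s1, s2, s3}
read 2: {s0, s3}
Final reachable set {s0, s3} has 2 states.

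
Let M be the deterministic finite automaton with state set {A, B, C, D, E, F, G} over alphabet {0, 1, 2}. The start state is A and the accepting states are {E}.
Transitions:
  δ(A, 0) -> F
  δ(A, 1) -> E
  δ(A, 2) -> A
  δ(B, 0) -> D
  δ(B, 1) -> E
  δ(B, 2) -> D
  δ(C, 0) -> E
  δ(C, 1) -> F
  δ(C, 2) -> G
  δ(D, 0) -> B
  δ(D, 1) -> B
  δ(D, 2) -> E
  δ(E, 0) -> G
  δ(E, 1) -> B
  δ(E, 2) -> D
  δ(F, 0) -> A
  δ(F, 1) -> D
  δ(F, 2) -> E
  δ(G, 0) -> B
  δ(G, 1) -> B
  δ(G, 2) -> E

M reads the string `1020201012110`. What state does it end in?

G

A --1--> E
E --0--> G
G --2--> E
E --0--> G
G --2--> E
E --0--> G
G --1--> B
B --0--> D
D --1--> B
B --2--> D
D --1--> B
B --1--> E
E --0--> G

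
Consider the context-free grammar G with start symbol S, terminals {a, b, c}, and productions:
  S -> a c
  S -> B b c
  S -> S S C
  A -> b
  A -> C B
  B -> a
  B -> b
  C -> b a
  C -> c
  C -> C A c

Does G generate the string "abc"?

S ⇒ Bbc ⇒ abc

yes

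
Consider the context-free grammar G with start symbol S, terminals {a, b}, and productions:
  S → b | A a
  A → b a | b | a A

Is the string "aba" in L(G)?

S ⇒ Aa ⇒ aAa ⇒ aba

yes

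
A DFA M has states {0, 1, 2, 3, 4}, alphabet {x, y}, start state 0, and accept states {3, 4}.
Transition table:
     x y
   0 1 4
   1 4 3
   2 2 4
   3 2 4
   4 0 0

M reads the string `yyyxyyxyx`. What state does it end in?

2

0 --y--> 4
4 --y--> 0
0 --y--> 4
4 --x--> 0
0 --y--> 4
4 --y--> 0
0 --x--> 1
1 --y--> 3
3 --x--> 2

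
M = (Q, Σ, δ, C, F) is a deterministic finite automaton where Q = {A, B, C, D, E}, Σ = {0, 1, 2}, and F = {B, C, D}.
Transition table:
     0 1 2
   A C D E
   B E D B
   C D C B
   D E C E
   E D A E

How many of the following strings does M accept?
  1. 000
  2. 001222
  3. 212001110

000: accepted
001222: rejected
212001110: accepted

2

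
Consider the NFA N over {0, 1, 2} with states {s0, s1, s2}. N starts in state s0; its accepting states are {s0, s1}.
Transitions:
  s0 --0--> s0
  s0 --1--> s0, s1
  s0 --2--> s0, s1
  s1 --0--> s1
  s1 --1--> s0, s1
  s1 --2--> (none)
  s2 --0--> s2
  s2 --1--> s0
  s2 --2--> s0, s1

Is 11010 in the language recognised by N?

accepted

Start: {s0}
read 1: {s0, s1}
read 1: {s0, s1}
read 0: {s0, s1}
read 1: {s0, s1}
read 0: {s0, s1}
Reachable ∩ accepting = {s0, s1} — nonempty.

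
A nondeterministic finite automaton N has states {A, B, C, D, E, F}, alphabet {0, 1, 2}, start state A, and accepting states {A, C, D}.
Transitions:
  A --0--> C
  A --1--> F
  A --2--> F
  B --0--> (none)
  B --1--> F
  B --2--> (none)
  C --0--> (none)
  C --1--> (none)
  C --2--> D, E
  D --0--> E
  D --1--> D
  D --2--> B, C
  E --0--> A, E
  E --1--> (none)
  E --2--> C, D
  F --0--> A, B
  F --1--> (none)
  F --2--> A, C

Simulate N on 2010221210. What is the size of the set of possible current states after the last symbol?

Start: {A}
read 2: {F}
read 0: {A, B}
read 1: {F}
read 0: {A, B}
read 2: {F}
read 2: {A, C}
read 1: {F}
read 2: {A, C}
read 1: {F}
read 0: {A, B}
Final reachable set {A, B} has 2 states.

2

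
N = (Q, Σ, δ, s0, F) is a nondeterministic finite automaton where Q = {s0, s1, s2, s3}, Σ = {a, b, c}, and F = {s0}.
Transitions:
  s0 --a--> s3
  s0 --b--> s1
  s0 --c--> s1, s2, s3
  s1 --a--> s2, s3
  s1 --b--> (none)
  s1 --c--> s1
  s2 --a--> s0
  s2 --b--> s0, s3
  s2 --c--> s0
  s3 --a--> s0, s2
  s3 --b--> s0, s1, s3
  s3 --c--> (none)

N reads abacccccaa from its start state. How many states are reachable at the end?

3

Start: {s0}
read a: {s3}
read b: {s0, s1, s3}
read a: {s0, s2, s3}
read c: {s0, s1, s2, s3}
read c: {s0, s1, s2, s3}
read c: {s0, s1, s2, s3}
read c: {s0, s1, s2, s3}
read c: {s0, s1, s2, s3}
read a: {s0, s2, s3}
read a: {s0, s2, s3}
Final reachable set {s0, s2, s3} has 3 states.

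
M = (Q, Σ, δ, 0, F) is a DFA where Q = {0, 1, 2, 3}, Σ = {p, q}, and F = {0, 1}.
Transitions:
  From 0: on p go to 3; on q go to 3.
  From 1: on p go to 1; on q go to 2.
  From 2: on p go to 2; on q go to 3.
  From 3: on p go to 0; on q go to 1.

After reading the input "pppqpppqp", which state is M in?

2

0 --p--> 3
3 --p--> 0
0 --p--> 3
3 --q--> 1
1 --p--> 1
1 --p--> 1
1 --p--> 1
1 --q--> 2
2 --p--> 2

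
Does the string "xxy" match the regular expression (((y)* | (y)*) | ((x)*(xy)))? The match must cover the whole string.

The right alternative ((x)*(xy)) matches xxy.

yes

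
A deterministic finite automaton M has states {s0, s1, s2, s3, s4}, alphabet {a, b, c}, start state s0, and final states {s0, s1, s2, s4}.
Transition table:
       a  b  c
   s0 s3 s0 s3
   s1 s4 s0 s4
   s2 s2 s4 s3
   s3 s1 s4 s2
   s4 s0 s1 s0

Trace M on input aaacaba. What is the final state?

s0 --a--> s3
s3 --a--> s1
s1 --a--> s4
s4 --c--> s0
s0 --a--> s3
s3 --b--> s4
s4 --a--> s0

s0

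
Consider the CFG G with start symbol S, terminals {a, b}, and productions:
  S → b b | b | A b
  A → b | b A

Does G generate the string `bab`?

no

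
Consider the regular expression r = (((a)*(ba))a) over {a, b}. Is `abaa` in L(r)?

yes

Split as aba·a: ((a)*(ba)) matches aba and a matches a.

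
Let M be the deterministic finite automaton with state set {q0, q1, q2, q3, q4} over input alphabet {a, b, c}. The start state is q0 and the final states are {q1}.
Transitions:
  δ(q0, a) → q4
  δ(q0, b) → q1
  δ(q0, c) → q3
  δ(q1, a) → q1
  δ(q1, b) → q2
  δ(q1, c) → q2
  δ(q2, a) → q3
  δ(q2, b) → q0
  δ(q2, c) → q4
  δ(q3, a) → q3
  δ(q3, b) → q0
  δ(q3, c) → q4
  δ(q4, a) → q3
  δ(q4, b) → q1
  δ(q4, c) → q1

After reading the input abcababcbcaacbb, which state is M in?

q0 --a--> q4
q4 --b--> q1
q1 --c--> q2
q2 --a--> q3
q3 --b--> q0
q0 --a--> q4
q4 --b--> q1
q1 --c--> q2
q2 --b--> q0
q0 --c--> q3
q3 --a--> q3
q3 --a--> q3
q3 --c--> q4
q4 --b--> q1
q1 --b--> q2

q2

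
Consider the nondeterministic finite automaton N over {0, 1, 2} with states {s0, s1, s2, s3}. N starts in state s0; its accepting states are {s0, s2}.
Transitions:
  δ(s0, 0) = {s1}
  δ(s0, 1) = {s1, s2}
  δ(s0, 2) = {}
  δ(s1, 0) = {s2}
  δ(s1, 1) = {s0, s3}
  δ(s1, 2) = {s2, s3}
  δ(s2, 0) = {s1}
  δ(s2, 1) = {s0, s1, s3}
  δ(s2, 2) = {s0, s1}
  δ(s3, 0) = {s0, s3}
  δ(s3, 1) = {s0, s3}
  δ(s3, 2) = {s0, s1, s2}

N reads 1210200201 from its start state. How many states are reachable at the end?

4

Start: {s0}
read 1: {s1, s2}
read 2: {s0, s1, s2, s3}
read 1: {s0, s1, s2, s3}
read 0: {s0, s1, s2, s3}
read 2: {s0, s1, s2, s3}
read 0: {s0, s1, s2, s3}
read 0: {s0, s1, s2, s3}
read 2: {s0, s1, s2, s3}
read 0: {s0, s1, s2, s3}
read 1: {s0, s1, s2, s3}
Final reachable set {s0, s1, s2, s3} has 4 states.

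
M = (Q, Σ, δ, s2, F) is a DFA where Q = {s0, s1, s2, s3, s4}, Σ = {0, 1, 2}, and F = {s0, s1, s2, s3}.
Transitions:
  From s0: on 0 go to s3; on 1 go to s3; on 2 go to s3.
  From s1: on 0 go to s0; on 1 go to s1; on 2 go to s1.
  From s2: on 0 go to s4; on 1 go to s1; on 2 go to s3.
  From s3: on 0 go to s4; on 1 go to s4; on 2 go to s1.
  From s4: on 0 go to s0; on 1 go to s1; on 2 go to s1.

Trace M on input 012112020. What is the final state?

s2 --0--> s4
s4 --1--> s1
s1 --2--> s1
s1 --1--> s1
s1 --1--> s1
s1 --2--> s1
s1 --0--> s0
s0 --2--> s3
s3 --0--> s4

s4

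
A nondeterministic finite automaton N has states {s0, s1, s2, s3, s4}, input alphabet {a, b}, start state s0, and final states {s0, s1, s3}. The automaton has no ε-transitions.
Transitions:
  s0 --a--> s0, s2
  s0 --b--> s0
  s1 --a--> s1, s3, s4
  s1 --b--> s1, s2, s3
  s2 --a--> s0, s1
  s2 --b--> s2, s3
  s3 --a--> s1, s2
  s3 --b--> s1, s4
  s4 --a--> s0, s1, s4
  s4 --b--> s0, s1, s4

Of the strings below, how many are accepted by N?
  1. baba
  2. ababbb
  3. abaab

baba: accepted
ababbb: accepted
abaab: accepted

3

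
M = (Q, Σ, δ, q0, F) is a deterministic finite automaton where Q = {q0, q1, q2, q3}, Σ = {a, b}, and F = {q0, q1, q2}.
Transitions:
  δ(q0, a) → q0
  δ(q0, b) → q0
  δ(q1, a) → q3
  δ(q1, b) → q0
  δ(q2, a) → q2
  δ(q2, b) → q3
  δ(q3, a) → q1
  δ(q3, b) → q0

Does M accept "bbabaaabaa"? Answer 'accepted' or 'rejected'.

accepted

q0 --b--> q0
q0 --b--> q0
q0 --a--> q0
q0 --b--> q0
q0 --a--> q0
q0 --a--> q0
q0 --a--> q0
q0 --b--> q0
q0 --a--> q0
q0 --a--> q0
End in state q0, which is an accepting state.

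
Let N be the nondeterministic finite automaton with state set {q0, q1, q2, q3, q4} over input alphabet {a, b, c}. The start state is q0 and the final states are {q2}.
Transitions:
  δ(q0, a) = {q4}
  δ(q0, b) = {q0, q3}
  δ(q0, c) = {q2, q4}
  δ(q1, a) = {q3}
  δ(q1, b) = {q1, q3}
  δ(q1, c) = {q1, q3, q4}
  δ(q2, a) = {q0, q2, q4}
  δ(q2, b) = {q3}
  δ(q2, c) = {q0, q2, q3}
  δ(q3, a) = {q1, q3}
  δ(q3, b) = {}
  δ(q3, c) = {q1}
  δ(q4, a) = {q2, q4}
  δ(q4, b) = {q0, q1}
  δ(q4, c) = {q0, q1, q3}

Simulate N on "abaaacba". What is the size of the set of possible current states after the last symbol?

3

Start: {q0}
read a: {q4}
read b: {q0, q1}
read a: {q3, q4}
read a: {q1, q2, q3, q4}
read a: {q0, q1, q2, q3, q4}
read c: {q0, q1, q2, q3, q4}
read b: {q0, q1, q3}
read a: {q1, q3, q4}
Final reachable set {q1, q3, q4} has 3 states.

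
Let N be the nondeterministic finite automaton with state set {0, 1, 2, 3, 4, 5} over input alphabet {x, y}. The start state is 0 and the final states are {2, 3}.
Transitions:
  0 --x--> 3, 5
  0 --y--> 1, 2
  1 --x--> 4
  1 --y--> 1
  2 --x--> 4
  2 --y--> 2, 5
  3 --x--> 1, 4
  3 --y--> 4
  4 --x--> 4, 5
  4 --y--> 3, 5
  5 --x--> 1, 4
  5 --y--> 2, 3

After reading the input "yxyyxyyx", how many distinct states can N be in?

3

Start: {0}
read y: {1, 2}
read x: {4}
read y: {3, 5}
read y: {2, 3, 4}
read x: {1, 4, 5}
read y: {1, 2, 3, 5}
read y: {1, 2, 3, 4, 5}
read x: {1, 4, 5}
Final reachable set {1, 4, 5} has 3 states.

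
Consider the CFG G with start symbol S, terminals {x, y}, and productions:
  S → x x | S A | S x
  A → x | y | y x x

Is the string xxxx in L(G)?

yes

S ⇒ Sx ⇒ Sxx ⇒ xxxx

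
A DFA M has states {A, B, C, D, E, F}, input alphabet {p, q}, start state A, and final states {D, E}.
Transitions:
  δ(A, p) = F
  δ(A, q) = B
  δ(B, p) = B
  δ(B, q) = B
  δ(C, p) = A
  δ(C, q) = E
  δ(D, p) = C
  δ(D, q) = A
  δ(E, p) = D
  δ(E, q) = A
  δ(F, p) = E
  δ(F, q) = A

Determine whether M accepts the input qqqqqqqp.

rejected

A --q--> B
B --q--> B
B --q--> B
B --q--> B
B --q--> B
B --q--> B
B --q--> B
B --p--> B
End in state B, which is not an accepting state.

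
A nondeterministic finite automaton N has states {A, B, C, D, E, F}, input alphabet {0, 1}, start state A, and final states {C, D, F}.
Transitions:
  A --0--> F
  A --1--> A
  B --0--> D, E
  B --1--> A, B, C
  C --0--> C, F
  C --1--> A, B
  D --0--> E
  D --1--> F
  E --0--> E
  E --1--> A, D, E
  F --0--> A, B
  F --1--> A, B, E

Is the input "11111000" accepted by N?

Start: {A}
read 1: {A}
read 1: {A}
read 1: {A}
read 1: {A}
read 1: {A}
read 0: {F}
read 0: {A, B}
read 0: {D, E, F}
Reachable ∩ accepting = {D, F} — nonempty.

accepted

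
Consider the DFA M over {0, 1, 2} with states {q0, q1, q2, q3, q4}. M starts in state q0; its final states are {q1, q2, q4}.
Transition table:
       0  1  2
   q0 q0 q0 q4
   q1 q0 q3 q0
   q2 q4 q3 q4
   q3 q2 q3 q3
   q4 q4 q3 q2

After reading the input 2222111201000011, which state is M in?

q0 --2--> q4
q4 --2--> q2
q2 --2--> q4
q4 --2--> q2
q2 --1--> q3
q3 --1--> q3
q3 --1--> q3
q3 --2--> q3
q3 --0--> q2
q2 --1--> q3
q3 --0--> q2
q2 --0--> q4
q4 --0--> q4
q4 --0--> q4
q4 --1--> q3
q3 --1--> q3

q3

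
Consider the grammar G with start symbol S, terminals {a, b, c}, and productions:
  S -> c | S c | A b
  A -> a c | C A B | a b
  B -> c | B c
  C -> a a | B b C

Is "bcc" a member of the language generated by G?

no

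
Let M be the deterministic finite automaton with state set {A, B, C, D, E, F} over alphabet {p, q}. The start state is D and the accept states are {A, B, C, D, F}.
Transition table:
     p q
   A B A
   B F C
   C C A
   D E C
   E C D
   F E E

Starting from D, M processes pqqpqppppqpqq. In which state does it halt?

D --p--> E
E --q--> D
D --q--> C
C --p--> C
C --q--> A
A --p--> B
B --p--> F
F --p--> E
E --p--> C
C --q--> A
A --p--> B
B --q--> C
C --q--> A

A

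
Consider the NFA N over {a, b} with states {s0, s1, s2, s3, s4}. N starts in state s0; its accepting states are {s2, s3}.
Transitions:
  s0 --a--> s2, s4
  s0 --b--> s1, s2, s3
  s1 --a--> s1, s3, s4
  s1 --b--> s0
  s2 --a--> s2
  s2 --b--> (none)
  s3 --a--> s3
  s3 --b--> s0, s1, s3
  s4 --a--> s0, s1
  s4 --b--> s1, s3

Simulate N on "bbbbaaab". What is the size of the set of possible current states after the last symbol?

Start: {s0}
read b: {s1, s2, s3}
read b: {s0, s1, s3}
read b: {s0, s1, s2, s3}
read b: {s0, s1, s2, s3}
read a: {s1, s2, s3, s4}
read a: {s0, s1, s2, s3, s4}
read a: {s0, s1, s2, s3, s4}
read b: {s0, s1, s2, s3}
Final reachable set {s0, s1, s2, s3} has 4 states.

4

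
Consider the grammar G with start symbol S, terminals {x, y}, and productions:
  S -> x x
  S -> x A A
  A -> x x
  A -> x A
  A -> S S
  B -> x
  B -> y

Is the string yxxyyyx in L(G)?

no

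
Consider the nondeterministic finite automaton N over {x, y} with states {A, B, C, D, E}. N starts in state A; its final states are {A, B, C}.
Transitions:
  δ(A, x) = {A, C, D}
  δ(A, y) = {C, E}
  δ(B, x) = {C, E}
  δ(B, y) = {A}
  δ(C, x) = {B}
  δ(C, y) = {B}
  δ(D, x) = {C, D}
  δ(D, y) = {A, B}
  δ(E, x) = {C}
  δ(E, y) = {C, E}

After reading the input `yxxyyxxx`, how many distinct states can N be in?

5

Start: {A}
read y: {C, E}
read x: {B, C}
read x: {B, C, E}
read y: {A, B, C, E}
read y: {A, B, C, E}
read x: {A, B, C, D, E}
read x: {A, B, C, D, E}
read x: {A, B, C, D, E}
Final reachable set {A, B, C, D, E} has 5 states.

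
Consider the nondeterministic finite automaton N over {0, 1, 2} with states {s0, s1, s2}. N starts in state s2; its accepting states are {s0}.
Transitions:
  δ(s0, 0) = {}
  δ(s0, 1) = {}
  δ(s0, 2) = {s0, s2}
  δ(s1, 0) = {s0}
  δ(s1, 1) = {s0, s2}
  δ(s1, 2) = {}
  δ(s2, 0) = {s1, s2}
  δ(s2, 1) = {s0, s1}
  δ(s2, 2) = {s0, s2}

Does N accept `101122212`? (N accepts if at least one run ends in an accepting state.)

Start: {s2}
read 1: {s0, s1}
read 0: {s0}
read 1: {}
The reachable set is empty and stays empty for the remaining 6 symbols.
Reachable ∩ accepting = {} — empty.

rejected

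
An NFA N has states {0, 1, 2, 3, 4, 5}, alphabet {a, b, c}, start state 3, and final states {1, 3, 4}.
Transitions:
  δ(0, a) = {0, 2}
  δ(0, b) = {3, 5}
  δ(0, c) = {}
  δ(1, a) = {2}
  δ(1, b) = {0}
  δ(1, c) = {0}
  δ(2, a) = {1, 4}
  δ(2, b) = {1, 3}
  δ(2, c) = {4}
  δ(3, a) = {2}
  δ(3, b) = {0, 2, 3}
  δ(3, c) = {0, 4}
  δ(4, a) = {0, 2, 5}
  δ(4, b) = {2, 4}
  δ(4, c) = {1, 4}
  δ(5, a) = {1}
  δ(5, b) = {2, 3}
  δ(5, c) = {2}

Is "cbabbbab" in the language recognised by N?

accepted

Start: {3}
read c: {0, 4}
read b: {2, 3, 4, 5}
read a: {0, 1, 2, 4, 5}
read b: {0, 1, 2, 3, 4, 5}
read b: {0, 1, 2, 3, 4, 5}
read b: {0, 1, 2, 3, 4, 5}
read a: {0, 1, 2, 4, 5}
read b: {0, 1, 2, 3, 4, 5}
Reachable ∩ accepting = {1, 3, 4} — nonempty.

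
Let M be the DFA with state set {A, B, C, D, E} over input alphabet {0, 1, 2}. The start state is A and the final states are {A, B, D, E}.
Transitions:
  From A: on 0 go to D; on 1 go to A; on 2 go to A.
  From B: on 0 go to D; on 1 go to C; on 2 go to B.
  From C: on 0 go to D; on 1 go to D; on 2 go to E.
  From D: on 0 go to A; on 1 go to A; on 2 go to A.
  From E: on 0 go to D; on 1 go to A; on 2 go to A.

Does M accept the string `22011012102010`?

accepted

A --2--> A
A --2--> A
A --0--> D
D --1--> A
A --1--> A
A --0--> D
D --1--> A
A --2--> A
A --1--> A
A --0--> D
D --2--> A
A --0--> D
D --1--> A
A --0--> D
End in state D, which is an accepting state.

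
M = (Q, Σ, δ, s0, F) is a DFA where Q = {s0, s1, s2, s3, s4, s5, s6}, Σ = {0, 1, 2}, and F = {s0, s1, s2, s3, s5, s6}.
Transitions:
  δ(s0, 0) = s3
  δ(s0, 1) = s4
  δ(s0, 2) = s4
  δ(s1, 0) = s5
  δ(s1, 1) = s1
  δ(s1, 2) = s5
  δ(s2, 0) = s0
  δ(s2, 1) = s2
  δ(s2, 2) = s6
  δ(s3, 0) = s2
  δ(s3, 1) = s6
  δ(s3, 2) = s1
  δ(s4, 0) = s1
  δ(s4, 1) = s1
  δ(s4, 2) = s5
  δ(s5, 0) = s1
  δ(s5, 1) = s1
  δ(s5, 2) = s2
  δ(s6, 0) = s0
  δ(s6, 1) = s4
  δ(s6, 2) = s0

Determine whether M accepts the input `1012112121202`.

s0 --1--> s4
s4 --0--> s1
s1 --1--> s1
s1 --2--> s5
s5 --1--> s1
s1 --1--> s1
s1 --2--> s5
s5 --1--> s1
s1 --2--> s5
s5 --1--> s1
s1 --2--> s5
s5 --0--> s1
s1 --2--> s5
End in state s5, which is an accepting state.

accepted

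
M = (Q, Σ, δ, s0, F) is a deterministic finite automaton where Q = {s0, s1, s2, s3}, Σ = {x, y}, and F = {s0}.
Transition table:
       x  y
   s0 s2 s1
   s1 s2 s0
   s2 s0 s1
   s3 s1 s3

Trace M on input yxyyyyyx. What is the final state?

s2

s0 --y--> s1
s1 --x--> s2
s2 --y--> s1
s1 --y--> s0
s0 --y--> s1
s1 --y--> s0
s0 --y--> s1
s1 --x--> s2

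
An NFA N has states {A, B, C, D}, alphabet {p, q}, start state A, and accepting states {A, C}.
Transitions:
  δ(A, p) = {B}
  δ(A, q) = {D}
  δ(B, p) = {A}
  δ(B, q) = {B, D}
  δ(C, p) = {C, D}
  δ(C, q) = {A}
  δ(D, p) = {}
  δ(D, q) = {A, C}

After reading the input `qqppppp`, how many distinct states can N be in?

3

Start: {A}
read q: {D}
read q: {A, C}
read p: {B, C, D}
read p: {A, C, D}
read p: {B, C, D}
read p: {A, C, D}
read p: {B, C, D}
Final reachable set {B, C, D} has 3 states.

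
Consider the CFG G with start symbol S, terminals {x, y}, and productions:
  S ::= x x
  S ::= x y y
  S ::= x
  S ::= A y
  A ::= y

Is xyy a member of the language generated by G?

S ⇒ xyy

yes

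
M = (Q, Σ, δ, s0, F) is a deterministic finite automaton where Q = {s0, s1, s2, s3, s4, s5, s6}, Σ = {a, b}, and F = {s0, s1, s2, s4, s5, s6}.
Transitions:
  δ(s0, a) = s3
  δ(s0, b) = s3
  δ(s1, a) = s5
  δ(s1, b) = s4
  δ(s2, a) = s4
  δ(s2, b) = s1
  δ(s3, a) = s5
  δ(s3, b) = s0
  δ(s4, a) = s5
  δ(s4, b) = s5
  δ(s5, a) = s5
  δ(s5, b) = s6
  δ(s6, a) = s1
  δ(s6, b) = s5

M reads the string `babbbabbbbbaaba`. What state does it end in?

s1

s0 --b--> s3
s3 --a--> s5
s5 --b--> s6
s6 --b--> s5
s5 --b--> s6
s6 --a--> s1
s1 --b--> s4
s4 --b--> s5
s5 --b--> s6
s6 --b--> s5
s5 --b--> s6
s6 --a--> s1
s1 --a--> s5
s5 --b--> s6
s6 --a--> s1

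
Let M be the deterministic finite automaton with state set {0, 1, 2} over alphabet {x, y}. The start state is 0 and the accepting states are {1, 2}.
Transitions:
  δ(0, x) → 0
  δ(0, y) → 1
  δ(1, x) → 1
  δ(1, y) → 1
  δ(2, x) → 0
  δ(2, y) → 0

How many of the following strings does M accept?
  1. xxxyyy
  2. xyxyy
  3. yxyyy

3

xxxyyy: accepted
xyxyy: accepted
yxyyy: accepted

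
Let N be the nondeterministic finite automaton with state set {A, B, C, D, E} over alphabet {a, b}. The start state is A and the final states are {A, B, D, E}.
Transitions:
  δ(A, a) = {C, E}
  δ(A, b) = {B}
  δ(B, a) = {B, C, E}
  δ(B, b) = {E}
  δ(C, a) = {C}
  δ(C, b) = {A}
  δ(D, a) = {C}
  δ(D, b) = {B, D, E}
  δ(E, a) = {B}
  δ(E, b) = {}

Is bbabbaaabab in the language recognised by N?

rejected

Start: {A}
read b: {B}
read b: {E}
read a: {B}
read b: {E}
read b: {}
The reachable set is empty and stays empty for the remaining 6 symbols.
Reachable ∩ accepting = {} — empty.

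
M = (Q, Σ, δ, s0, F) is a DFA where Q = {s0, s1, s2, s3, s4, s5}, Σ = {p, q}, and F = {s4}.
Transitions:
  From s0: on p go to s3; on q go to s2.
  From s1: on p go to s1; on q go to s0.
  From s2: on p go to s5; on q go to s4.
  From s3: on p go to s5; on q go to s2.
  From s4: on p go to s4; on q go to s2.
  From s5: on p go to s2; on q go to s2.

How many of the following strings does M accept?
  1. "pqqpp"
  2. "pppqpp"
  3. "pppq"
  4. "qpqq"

"pqqpp": accepted
"pppqpp": accepted
"pppq": accepted
"qpqq": accepted

4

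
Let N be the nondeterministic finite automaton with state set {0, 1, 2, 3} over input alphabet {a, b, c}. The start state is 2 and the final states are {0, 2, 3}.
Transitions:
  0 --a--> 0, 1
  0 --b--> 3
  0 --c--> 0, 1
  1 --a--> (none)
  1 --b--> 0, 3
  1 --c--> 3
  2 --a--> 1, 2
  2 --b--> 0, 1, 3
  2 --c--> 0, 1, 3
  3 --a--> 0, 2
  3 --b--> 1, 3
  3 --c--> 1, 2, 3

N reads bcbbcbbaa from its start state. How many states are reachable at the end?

3

Start: {2}
read b: {0, 1, 3}
read c: {0, 1, 2, 3}
read b: {0, 1, 3}
read b: {0, 1, 3}
read c: {0, 1, 2, 3}
read b: {0, 1, 3}
read b: {0, 1, 3}
read a: {0, 1, 2}
read a: {0, 1, 2}
Final reachable set {0, 1, 2} has 3 states.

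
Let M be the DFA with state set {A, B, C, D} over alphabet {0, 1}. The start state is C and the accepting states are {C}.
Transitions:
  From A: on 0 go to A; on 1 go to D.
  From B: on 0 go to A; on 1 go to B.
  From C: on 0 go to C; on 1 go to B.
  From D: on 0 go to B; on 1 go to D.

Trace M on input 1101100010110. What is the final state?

A

C --1--> B
B --1--> B
B --0--> A
A --1--> D
D --1--> D
D --0--> B
B --0--> A
A --0--> A
A --1--> D
D --0--> B
B --1--> B
B --1--> B
B --0--> A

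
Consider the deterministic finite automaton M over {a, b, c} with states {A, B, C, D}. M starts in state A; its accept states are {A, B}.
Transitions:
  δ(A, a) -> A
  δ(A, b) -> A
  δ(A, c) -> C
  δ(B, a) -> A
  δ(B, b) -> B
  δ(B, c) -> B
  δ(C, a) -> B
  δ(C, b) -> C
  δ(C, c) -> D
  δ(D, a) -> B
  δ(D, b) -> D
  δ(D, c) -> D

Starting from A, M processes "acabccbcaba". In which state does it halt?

A

A --a--> A
A --c--> C
C --a--> B
B --b--> B
B --c--> B
B --c--> B
B --b--> B
B --c--> B
B --a--> A
A --b--> A
A --a--> A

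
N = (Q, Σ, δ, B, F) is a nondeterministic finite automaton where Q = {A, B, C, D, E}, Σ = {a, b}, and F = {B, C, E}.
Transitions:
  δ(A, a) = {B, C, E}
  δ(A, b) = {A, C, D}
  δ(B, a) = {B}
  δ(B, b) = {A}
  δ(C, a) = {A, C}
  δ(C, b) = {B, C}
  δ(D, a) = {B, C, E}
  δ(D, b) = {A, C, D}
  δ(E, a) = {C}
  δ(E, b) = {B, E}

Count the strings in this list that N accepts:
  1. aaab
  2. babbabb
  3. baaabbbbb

aaab: rejected
babbabb: accepted
baaabbbbb: accepted

2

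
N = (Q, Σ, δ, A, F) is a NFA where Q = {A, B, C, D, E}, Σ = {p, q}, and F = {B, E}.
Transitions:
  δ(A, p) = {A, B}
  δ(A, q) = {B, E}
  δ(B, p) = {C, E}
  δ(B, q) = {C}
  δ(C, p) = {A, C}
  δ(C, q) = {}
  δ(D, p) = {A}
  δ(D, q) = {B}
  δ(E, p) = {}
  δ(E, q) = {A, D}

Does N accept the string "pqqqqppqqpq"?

Start: {A}
read p: {A, B}
read q: {B, C, E}
read q: {A, C, D}
read q: {B, E}
read q: {A, C, D}
read p: {A, B, C}
read p: {A, B, C, E}
read q: {A, B, C, D, E}
read q: {A, B, C, D, E}
read p: {A, B, C, E}
read q: {A, B, C, D, E}
Reachable ∩ accepting = {B, E} — nonempty.

accepted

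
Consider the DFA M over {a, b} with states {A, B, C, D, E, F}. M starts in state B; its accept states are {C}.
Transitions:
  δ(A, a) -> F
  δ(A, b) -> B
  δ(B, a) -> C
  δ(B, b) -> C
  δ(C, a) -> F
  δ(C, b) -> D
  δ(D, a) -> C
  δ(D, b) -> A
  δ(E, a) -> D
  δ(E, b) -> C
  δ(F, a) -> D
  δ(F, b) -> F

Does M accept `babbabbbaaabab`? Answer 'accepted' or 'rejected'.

B --b--> C
C --a--> F
F --b--> F
F --b--> F
F --a--> D
D --b--> A
A --b--> B
B --b--> C
C --a--> F
F --a--> D
D --a--> C
C --b--> D
D --a--> C
C --b--> D
End in state D, which is not an accepting state.

rejected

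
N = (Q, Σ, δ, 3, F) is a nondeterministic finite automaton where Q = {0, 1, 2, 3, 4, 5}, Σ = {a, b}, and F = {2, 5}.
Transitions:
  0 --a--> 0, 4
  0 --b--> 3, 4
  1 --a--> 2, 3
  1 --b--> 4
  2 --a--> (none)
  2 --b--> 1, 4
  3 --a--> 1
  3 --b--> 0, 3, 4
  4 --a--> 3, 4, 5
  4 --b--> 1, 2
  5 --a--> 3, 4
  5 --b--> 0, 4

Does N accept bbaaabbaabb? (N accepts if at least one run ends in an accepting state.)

accepted

Start: {3}
read b: {0, 3, 4}
read b: {0, 1, 2, 3, 4}
read a: {0, 1, 2, 3, 4, 5}
read a: {0, 1, 2, 3, 4, 5}
read a: {0, 1, 2, 3, 4, 5}
read b: {0, 1, 2, 3, 4}
read b: {0, 1, 2, 3, 4}
read a: {0, 1, 2, 3, 4, 5}
read a: {0, 1, 2, 3, 4, 5}
read b: {0, 1, 2, 3, 4}
read b: {0, 1, 2, 3, 4}
Reachable ∩ accepting = {2} — nonempty.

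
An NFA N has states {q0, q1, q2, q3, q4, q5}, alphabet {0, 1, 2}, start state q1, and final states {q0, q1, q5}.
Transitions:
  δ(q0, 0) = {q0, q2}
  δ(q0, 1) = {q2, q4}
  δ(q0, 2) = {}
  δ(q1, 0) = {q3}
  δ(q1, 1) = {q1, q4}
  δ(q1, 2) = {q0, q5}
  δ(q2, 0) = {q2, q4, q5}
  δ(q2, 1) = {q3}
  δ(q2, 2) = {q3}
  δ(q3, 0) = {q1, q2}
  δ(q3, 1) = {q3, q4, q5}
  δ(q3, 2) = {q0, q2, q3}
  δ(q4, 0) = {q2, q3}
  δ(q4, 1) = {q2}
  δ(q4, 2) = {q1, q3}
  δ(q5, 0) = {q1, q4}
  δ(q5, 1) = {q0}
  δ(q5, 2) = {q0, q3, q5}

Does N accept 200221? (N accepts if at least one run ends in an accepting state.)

Start: {q1}
read 2: {q0, q5}
read 0: {q0, q1, q2, q4}
read 0: {q0, q2, q3, q4, q5}
read 2: {q0, q1, q2, q3, q5}
read 2: {q0, q2, q3, q5}
read 1: {q0, q2, q3, q4, q5}
Reachable ∩ accepting = {q0, q5} — nonempty.

accepted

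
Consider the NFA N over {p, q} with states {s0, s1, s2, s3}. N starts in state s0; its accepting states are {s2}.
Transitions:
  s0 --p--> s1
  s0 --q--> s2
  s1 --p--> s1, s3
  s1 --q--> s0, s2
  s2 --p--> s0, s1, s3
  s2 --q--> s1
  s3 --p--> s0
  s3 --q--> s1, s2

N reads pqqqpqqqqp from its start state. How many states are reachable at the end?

Start: {s0}
read p: {s1}
read q: {s0, s2}
read q: {s1, s2}
read q: {s0, s1, s2}
read p: {s0, s1, s3}
read q: {s0, s1, s2}
read q: {s0, s1, s2}
read q: {s0, s1, s2}
read q: {s0, s1, s2}
read p: {s0, s1, s3}
Final reachable set {s0, s1, s3} has 3 states.

3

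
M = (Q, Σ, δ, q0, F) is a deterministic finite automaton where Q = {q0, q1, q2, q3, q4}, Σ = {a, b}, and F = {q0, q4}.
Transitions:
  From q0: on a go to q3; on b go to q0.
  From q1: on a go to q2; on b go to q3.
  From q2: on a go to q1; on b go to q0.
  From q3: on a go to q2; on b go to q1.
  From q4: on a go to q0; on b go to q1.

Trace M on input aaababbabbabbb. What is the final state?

q0

q0 --a--> q3
q3 --a--> q2
q2 --a--> q1
q1 --b--> q3
q3 --a--> q2
q2 --b--> q0
q0 --b--> q0
q0 --a--> q3
q3 --b--> q1
q1 --b--> q3
q3 --a--> q2
q2 --b--> q0
q0 --b--> q0
q0 --b--> q0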